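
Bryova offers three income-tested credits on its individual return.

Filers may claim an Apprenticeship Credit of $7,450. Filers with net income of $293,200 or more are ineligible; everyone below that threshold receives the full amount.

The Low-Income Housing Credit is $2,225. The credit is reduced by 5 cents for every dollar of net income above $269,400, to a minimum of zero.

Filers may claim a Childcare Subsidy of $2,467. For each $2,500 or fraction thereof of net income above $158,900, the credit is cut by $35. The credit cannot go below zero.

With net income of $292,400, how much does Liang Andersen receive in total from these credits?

Apprenticeship Credit: $292,400 is below the $293,200 cutoff, so the full $7,450 applies.
Low-Income Housing Credit: 5% of the $23,000 excess over $269,400 is $1,150; credit = $2,225 − $1,150 = $1,075.
Childcare Subsidy: income exceeds $158,900 by $133,500, which is 54 full-or-partial $2,500 increments; reduction = 54 × $35 = $1,890, leaving $577.
Total: $7,450 + $1,075 + $577 = $9,102.

$9,102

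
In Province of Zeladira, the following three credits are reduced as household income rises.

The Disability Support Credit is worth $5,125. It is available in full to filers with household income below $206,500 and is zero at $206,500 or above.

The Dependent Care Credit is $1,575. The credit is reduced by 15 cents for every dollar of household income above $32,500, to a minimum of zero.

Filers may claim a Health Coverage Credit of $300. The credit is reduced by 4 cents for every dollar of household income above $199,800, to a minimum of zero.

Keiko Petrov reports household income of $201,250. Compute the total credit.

Disability Support Credit: $201,250 is below the $206,500 cutoff, so the full $5,125 applies.
Dependent Care Credit: 15% of the $168,750 excess over $32,500 is $25,312.50 ≥ base, so the credit is $0.
Health Coverage Credit: 4% of the $1,450 excess over $199,800 is $58; credit = $300 − $58 = $242.
Total: $5,125 + $0 + $242 = $5,367.

$5,367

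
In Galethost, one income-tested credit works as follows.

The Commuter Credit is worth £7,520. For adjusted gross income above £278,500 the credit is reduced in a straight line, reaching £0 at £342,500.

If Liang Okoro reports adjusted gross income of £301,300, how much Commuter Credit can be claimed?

Commuter Credit: £301,300 is £22,800 into a £64,000 phase-out range, leaving 41,200/64,000 of the credit: £7,520 × 41,200/64,000 = £4,841.

£4,841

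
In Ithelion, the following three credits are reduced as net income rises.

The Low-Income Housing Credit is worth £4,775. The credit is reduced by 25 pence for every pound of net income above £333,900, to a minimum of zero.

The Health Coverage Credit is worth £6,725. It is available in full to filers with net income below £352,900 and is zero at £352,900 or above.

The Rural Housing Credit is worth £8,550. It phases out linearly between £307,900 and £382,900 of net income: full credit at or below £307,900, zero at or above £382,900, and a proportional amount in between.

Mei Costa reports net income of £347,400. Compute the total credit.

Low-Income Housing Credit: 25% of the £13,500 excess over £333,900 is £3,375; credit = £4,775 − £3,375 = £1,400.
Health Coverage Credit: £347,400 is below the £352,900 cutoff, so the full £6,725 applies.
Rural Housing Credit: £347,400 is £39,500 into a £75,000 phase-out range, leaving 35,500/75,000 of the credit: £8,550 × 35,500/75,000 = £4,047.
Total: £1,400 + £6,725 + £4,047 = £12,172.

£12,172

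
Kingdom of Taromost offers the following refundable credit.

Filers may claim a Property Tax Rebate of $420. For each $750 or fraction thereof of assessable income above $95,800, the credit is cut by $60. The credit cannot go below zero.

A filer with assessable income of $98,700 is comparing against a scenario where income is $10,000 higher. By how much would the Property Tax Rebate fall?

$180

At $98,700 — income exceeds $95,800 by $2,900, which is 4 full-or-partial $750 increments; reduction = 4 × $60 = $240, leaving $180.
At $108,700 — income exceeds $95,800 by $12,900 → 18 increments × $60 = $1,080 ≥ base, so the credit is $0.
Lost: $180 − $0 = $180.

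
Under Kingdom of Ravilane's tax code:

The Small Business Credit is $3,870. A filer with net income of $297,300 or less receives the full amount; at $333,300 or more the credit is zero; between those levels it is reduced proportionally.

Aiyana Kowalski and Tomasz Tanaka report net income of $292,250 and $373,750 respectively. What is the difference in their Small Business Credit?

$3,870

Aiyana ($292,250): Small Business Credit: $292,250 is at or below the $297,300 threshold, so the full $3,870 applies.
Tomasz ($373,750): Small Business Credit: $373,750 is at or above $333,300, so the credit is $0.
Difference: |$3,870 − $0| = $3,870.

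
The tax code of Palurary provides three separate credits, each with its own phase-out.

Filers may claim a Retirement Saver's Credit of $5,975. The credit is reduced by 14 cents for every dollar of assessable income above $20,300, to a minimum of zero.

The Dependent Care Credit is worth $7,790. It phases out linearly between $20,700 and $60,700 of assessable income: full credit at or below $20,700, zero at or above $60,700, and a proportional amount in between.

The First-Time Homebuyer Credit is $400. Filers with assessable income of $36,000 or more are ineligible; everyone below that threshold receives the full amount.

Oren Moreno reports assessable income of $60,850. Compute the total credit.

$298

Retirement Saver's Credit: 14% of the $40,550 excess over $20,300 is $5,677; credit = $5,975 − $5,677 = $298.
Dependent Care Credit: $60,850 is at or above $60,700, so the credit is $0.
First-Time Homebuyer Credit: $60,850 meets or exceeds the $36,000 cutoff, so the credit is $0.
Total: $298 + $0 + $0 = $298.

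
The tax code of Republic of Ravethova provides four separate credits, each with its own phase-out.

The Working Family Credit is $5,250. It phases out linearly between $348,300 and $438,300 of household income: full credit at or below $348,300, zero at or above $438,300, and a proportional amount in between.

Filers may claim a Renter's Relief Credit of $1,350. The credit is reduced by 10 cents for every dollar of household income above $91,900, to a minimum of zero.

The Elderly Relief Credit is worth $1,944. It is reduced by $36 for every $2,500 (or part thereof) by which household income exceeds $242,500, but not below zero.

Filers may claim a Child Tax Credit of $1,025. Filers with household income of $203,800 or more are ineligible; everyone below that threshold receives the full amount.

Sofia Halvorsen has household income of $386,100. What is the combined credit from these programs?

$3,045

Working Family Credit: $386,100 is $37,800 into a $90,000 phase-out range, leaving 52,200/90,000 of the credit: $5,250 × 52,200/90,000 = $3,045.
Renter's Relief Credit: 10% of the $294,200 excess over $91,900 is $29,420 ≥ base, so the credit is $0.
Elderly Relief Credit: income exceeds $242,500 by $143,600 → 58 increments × $36 = $2,088 ≥ base, so the credit is $0.
Child Tax Credit: $386,100 meets or exceeds the $203,800 cutoff, so the credit is $0.
Total: $3,045 + $0 + $0 + $0 = $3,045.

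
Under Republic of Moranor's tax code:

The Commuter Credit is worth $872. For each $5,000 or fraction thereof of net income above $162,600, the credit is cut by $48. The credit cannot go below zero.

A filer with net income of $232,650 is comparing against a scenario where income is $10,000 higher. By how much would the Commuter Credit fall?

$96

At $232,650 — income exceeds $162,600 by $70,050, which is 15 full-or-partial $5,000 increments; reduction = 15 × $48 = $720, leaving $152.
At $242,650 — income exceeds $162,600 by $80,050, which is 17 full-or-partial $5,000 increments; reduction = 17 × $48 = $816, leaving $56.
Lost: $152 − $56 = $96.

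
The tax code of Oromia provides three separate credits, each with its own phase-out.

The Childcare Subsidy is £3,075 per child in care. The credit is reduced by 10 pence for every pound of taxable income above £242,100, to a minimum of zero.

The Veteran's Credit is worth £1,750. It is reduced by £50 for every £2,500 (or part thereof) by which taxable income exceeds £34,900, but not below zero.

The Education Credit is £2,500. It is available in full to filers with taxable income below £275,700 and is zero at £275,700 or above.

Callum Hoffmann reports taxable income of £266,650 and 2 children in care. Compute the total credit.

Childcare Subsidy: base = 2 × £3,075 = £6,150. 10% of the £24,550 excess over £242,100 is £2,455; credit = £6,150 − £2,455 = £3,695.
Veteran's Credit: income exceeds £34,900 by £231,750 → 93 increments × £50 = £4,650 ≥ base, so the credit is £0.
Education Credit: £266,650 is below the £275,700 cutoff, so the full £2,500 applies.
Total: £3,695 + £0 + £2,500 = £6,195.

£6,195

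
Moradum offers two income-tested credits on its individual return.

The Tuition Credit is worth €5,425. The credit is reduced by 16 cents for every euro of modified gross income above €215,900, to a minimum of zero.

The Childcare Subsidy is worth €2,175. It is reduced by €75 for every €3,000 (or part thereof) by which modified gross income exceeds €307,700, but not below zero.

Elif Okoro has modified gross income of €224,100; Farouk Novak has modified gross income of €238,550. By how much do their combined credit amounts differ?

€2,312

Elif (€224,100): Tuition Credit: 16% of the €8,200 excess over €215,900 is €1,312; credit = €5,425 − €1,312 = €4,113. Childcare Subsidy: €224,100 is at or below the €307,700 threshold, so the full €2,175 applies. total €4,113 + €2,175 = €6,288
Farouk (€238,550): Tuition Credit: 16% of the €22,650 excess over €215,900 is €3,624; credit = €5,425 − €3,624 = €1,801. Childcare Subsidy: €238,550 is at or below the €307,700 threshold, so the full €2,175 applies. total €1,801 + €2,175 = €3,976
Difference: |€6,288 − €3,976| = €2,312.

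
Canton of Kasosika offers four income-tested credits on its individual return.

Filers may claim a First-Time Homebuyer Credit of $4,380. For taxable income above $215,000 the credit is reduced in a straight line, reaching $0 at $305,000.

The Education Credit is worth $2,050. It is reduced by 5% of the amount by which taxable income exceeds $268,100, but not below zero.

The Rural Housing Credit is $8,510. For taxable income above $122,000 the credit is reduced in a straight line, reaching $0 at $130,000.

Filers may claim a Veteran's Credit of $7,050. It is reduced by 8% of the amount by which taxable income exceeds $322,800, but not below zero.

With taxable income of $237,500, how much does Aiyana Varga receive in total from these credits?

$12,385

First-Time Homebuyer Credit: $237,500 is $22,500 into a $90,000 phase-out range, leaving 67,500/90,000 of the credit: $4,380 × 67,500/90,000 = $3,285.
Education Credit: $237,500 is at or below the $268,100 threshold, so the full $2,050 applies.
Rural Housing Credit: $237,500 is at or above $130,000, so the credit is $0.
Veteran's Credit: $237,500 is at or below the $322,800 threshold, so the full $7,050 applies.
Total: $3,285 + $2,050 + $0 + $7,050 = $12,385.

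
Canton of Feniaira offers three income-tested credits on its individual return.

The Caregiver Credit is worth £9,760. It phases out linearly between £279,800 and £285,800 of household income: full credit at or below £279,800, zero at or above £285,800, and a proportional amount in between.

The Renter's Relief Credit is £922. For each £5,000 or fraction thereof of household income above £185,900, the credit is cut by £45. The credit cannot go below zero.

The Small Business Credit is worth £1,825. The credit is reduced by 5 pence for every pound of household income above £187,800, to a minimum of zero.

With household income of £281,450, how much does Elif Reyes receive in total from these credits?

Caregiver Credit: £281,450 is £1,650 into a £6,000 phase-out range, leaving 4,350/6,000 of the credit: £9,760 × 4,350/6,000 = £7,076.
Renter's Relief Credit: income exceeds £185,900 by £95,550, which is 20 full-or-partial £5,000 increments; reduction = 20 × £45 = £900, leaving £22.
Small Business Credit: 5% of the £93,650 excess over £187,800 is £4,682.50 ≥ base, so the credit is £0.
Total: £7,076 + £22 + £0 = £7,098.

£7,098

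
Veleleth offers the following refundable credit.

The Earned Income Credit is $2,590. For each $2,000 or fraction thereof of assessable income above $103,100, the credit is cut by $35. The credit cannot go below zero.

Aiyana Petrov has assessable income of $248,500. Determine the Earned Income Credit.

Earned Income Credit: income exceeds $103,100 by $145,400, which is 73 full-or-partial $2,000 increments; reduction = 73 × $35 = $2,555, leaving $35.

$35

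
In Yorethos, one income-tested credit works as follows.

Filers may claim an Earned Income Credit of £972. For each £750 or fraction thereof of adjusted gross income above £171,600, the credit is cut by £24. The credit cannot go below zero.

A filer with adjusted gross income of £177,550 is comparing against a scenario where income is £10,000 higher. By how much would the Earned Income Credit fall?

At £177,550 — income exceeds £171,600 by £5,950, which is 8 full-or-partial £750 increments; reduction = 8 × £24 = £192, leaving £780.
At £187,550 — income exceeds £171,600 by £15,950, which is 22 full-or-partial £750 increments; reduction = 22 × £24 = £528, leaving £444.
Lost: £780 − £444 = £336.

£336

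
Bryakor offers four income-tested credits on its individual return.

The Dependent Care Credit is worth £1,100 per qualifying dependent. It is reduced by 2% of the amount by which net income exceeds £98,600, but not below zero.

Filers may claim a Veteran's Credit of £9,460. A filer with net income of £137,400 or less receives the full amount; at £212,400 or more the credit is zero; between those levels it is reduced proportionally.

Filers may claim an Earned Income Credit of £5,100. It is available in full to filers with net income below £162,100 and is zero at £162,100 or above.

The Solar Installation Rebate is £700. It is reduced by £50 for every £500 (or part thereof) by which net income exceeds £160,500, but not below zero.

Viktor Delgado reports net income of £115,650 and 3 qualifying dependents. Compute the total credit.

£18,219

Dependent Care Credit: base = 3 × £1,100 = £3,300. 2% of the £17,050 excess over £98,600 is £341; credit = £3,300 − £341 = £2,959.
Veteran's Credit: £115,650 is at or below the £137,400 threshold, so the full £9,460 applies.
Earned Income Credit: £115,650 is below the £162,100 cutoff, so the full £5,100 applies.
Solar Installation Rebate: £115,650 is at or below the £160,500 threshold, so the full £700 applies.
Total: £2,959 + £9,460 + £5,100 + £700 = £18,219.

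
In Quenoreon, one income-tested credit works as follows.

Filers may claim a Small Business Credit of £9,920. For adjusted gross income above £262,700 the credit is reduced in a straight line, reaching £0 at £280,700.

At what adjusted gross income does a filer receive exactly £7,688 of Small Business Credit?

£266,750

£7,688 is 7,688/9,920 of the full £9,920, so 2,232/9,920 of the £18,000 range has been used: income = £262,700 + £18,000 × 2,232/9,920 = £266,750.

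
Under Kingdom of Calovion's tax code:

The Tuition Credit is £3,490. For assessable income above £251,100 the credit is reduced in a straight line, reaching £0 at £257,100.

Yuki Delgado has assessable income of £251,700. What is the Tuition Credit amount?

£3,141

Tuition Credit: £251,700 is £600 into a £6,000 phase-out range, leaving 5,400/6,000 of the credit: £3,490 × 5,400/6,000 = £3,141.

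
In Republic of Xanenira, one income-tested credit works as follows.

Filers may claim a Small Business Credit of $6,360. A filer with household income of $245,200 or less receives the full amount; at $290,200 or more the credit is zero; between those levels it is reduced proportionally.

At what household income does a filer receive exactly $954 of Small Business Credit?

$283,450

$954 is 954/6,360 of the full $6,360, so 5,406/6,360 of the $45,000 range has been used: income = $245,200 + $45,000 × 5,406/6,360 = $283,450.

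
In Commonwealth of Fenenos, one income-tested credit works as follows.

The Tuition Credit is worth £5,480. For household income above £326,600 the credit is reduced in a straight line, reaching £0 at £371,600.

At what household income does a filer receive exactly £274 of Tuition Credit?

£369,350

£274 is 274/5,480 of the full £5,480, so 5,206/5,480 of the £45,000 range has been used: income = £326,600 + £45,000 × 5,206/5,480 = £369,350.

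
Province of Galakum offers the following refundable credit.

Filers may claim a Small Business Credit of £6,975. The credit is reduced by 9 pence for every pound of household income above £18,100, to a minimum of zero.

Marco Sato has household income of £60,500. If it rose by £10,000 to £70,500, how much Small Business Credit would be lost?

At £60,500 — 9% of the £42,400 excess over £18,100 is £3,816; credit = £6,975 − £3,816 = £3,159.
At £70,500 — 9% of the £52,400 excess over £18,100 is £4,716; credit = £6,975 − £4,716 = £2,259.
Lost: £3,159 − £2,259 = £900.

£900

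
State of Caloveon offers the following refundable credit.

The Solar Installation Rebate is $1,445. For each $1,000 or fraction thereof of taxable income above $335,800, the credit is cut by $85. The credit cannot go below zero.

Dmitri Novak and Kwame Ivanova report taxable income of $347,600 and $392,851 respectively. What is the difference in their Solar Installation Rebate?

Dmitri ($347,600): Solar Installation Rebate: income exceeds $335,800 by $11,800, which is 12 full-or-partial $1,000 increments; reduction = 12 × $85 = $1,020, leaving $425.
Kwame ($392,851): Solar Installation Rebate: income exceeds $335,800 by $57,051 → 58 increments × $85 = $4,930 ≥ base, so the credit is $0.
Difference: |$425 − $0| = $425.

$425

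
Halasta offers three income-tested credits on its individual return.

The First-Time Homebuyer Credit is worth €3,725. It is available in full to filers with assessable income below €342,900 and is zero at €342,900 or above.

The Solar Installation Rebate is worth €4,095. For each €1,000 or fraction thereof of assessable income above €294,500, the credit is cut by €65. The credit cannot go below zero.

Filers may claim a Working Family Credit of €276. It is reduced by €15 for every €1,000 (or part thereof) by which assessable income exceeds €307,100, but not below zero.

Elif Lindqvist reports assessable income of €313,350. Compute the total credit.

€6,756

First-Time Homebuyer Credit: €313,350 is below the €342,900 cutoff, so the full €3,725 applies.
Solar Installation Rebate: income exceeds €294,500 by €18,850, which is 19 full-or-partial €1,000 increments; reduction = 19 × €65 = €1,235, leaving €2,860.
Working Family Credit: income exceeds €307,100 by €6,250, which is 7 full-or-partial €1,000 increments; reduction = 7 × €15 = €105, leaving €171.
Total: €3,725 + €2,860 + €171 = €6,756.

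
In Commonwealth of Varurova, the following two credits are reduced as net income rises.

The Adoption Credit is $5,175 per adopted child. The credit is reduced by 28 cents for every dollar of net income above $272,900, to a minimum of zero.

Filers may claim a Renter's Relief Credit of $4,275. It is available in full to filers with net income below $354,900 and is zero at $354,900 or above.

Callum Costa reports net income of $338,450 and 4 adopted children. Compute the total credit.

$6,621

Adoption Credit: base = 4 × $5,175 = $20,700. 28% of the $65,550 excess over $272,900 is $18,354; credit = $20,700 − $18,354 = $2,346.
Renter's Relief Credit: $338,450 is below the $354,900 cutoff, so the full $4,275 applies.
Total: $2,346 + $4,275 = $6,621.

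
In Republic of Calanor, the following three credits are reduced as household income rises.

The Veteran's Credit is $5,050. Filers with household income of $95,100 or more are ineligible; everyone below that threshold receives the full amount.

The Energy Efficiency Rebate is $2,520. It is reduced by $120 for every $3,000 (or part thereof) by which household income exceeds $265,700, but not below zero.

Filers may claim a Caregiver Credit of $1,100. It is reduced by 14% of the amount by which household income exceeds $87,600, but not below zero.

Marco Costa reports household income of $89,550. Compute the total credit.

$8,397

Veteran's Credit: $89,550 is below the $95,100 cutoff, so the full $5,050 applies.
Energy Efficiency Rebate: $89,550 is at or below the $265,700 threshold, so the full $2,520 applies.
Caregiver Credit: 14% of the $1,950 excess over $87,600 is $273; credit = $1,100 − $273 = $827.
Total: $5,050 + $2,520 + $827 = $8,397.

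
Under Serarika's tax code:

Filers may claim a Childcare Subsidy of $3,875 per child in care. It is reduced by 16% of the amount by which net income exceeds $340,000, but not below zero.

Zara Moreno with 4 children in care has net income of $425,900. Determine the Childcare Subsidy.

$1,756

Childcare Subsidy: base = 4 × $3,875 = $15,500. 16% of the $85,900 excess over $340,000 is $13,744; credit = $15,500 − $13,744 = $1,756.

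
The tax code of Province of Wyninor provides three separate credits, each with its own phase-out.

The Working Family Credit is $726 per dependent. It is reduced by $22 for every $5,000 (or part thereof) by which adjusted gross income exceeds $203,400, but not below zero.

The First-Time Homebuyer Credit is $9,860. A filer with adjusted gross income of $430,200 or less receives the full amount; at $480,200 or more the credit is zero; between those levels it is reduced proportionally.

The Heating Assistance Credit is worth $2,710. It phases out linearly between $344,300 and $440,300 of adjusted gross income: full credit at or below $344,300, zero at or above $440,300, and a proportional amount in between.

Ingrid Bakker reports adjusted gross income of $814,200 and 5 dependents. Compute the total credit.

Working Family Credit: base = 5 × $726 = $3,630. income exceeds $203,400 by $610,800, which is 123 full-or-partial $5,000 increments; reduction = 123 × $22 = $2,706, leaving $924.
First-Time Homebuyer Credit: $814,200 is at or above $480,200, so the credit is $0.
Heating Assistance Credit: $814,200 is at or above $440,300, so the credit is $0.
Total: $924 + $0 + $0 = $924.

$924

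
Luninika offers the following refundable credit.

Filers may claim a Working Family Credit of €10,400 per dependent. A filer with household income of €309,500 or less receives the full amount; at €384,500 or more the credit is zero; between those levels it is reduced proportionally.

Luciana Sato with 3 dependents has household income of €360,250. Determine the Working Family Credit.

€10,088

Working Family Credit: base = 3 × €10,400 = €31,200. €360,250 is €50,750 into a €75,000 phase-out range, leaving 24,250/75,000 of the credit: €31,200 × 24,250/75,000 = €10,088.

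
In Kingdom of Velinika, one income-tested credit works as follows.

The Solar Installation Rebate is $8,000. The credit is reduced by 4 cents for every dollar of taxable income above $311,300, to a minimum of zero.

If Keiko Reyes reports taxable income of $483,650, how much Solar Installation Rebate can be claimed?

$1,106

Solar Installation Rebate: 4% of the $172,350 excess over $311,300 is $6,894; credit = $8,000 − $6,894 = $1,106.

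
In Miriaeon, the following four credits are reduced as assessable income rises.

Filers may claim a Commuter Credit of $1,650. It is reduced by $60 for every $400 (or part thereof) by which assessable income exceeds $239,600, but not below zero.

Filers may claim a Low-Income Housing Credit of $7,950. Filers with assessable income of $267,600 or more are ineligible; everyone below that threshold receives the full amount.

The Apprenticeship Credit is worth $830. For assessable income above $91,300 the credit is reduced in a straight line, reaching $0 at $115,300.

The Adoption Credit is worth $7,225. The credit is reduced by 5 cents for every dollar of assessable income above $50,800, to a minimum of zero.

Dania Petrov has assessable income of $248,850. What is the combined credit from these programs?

$8,160

Commuter Credit: income exceeds $239,600 by $9,250, which is 24 full-or-partial $400 increments; reduction = 24 × $60 = $1,440, leaving $210.
Low-Income Housing Credit: $248,850 is below the $267,600 cutoff, so the full $7,950 applies.
Apprenticeship Credit: $248,850 is at or above $115,300, so the credit is $0.
Adoption Credit: 5% of the $198,050 excess over $50,800 is $9,902.50 ≥ base, so the credit is $0.
Total: $210 + $7,950 + $0 + $0 = $8,160.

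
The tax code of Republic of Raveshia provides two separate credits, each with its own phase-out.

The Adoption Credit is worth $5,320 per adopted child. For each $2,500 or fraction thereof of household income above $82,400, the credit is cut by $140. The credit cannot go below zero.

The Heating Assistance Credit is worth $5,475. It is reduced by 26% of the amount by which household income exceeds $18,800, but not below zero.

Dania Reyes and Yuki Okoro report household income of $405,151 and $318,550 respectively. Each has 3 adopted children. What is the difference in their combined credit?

$2,660

Dania ($405,151): Adoption Credit: base = 3 × $5,320 = $15,960. income exceeds $82,400 by $322,751 → 130 increments × $140 = $18,200 ≥ base, so the credit is $0. Heating Assistance Credit: 26% of the $386,351 excess over $18,800 is $100,451.26 ≥ base, so the credit is $0. total $0 + $0 = $0
Yuki ($318,550): Adoption Credit: base = 3 × $5,320 = $15,960. income exceeds $82,400 by $236,150, which is 95 full-or-partial $2,500 increments; reduction = 95 × $140 = $13,300, leaving $2,660. Heating Assistance Credit: 26% of the $299,750 excess over $18,800 is $77,935 ≥ base, so the credit is $0. total $2,660 + $0 = $2,660
Difference: |$0 − $2,660| = $2,660.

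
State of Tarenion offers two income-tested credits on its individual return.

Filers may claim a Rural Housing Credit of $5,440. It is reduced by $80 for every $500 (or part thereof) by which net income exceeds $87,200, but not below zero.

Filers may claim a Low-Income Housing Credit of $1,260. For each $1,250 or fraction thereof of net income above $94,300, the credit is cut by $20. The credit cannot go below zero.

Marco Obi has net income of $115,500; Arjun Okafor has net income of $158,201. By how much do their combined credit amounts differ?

Marco ($115,500): Rural Housing Credit: income exceeds $87,200 by $28,300, which is 57 full-or-partial $500 increments; reduction = 57 × $80 = $4,560, leaving $880. Low-Income Housing Credit: income exceeds $94,300 by $21,200, which is 17 full-or-partial $1,250 increments; reduction = 17 × $20 = $340, leaving $920. total $880 + $920 = $1,800
Arjun ($158,201): Rural Housing Credit: income exceeds $87,200 by $71,001 → 143 increments × $80 = $11,440 ≥ base, so the credit is $0. Low-Income Housing Credit: income exceeds $94,300 by $63,901, which is 52 full-or-partial $1,250 increments; reduction = 52 × $20 = $1,040, leaving $220. total $0 + $220 = $220
Difference: |$1,800 − $220| = $1,580.

$1,580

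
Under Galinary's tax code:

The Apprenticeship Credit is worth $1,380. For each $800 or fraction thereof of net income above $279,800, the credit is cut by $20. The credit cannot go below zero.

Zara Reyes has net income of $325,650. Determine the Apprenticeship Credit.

$220

Apprenticeship Credit: income exceeds $279,800 by $45,850, which is 58 full-or-partial $800 increments; reduction = 58 × $20 = $1,160, leaving $220.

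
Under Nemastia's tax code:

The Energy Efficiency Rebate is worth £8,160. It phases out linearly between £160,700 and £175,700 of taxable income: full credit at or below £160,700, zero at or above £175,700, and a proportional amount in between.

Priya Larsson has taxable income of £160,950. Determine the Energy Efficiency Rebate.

£8,024

Energy Efficiency Rebate: £160,950 is £250 into a £15,000 phase-out range, leaving 14,750/15,000 of the credit: £8,160 × 14,750/15,000 = £8,024.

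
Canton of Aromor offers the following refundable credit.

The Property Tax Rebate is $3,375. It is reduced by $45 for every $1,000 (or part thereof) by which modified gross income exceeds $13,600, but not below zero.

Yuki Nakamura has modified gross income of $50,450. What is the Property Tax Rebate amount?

$1,710

Property Tax Rebate: income exceeds $13,600 by $36,850, which is 37 full-or-partial $1,000 increments; reduction = 37 × $45 = $1,665, leaving $1,710.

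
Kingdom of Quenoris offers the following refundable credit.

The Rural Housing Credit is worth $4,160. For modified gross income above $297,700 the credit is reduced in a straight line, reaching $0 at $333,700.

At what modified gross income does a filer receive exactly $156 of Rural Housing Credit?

$332,350

$156 is 156/4,160 of the full $4,160, so 4,004/4,160 of the $36,000 range has been used: income = $297,700 + $36,000 × 4,004/4,160 = $332,350.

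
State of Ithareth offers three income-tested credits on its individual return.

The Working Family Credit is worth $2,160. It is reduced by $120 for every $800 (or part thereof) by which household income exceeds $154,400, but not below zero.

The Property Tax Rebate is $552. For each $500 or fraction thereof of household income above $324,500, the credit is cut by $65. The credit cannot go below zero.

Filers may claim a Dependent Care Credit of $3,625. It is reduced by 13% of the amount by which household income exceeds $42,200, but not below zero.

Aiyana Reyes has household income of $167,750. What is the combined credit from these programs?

$672

Working Family Credit: income exceeds $154,400 by $13,350, which is 17 full-or-partial $800 increments; reduction = 17 × $120 = $2,040, leaving $120.
Property Tax Rebate: $167,750 is at or below the $324,500 threshold, so the full $552 applies.
Dependent Care Credit: 13% of the $125,550 excess over $42,200 is $16,321.50 ≥ base, so the credit is $0.
Total: $120 + $552 + $0 = $672.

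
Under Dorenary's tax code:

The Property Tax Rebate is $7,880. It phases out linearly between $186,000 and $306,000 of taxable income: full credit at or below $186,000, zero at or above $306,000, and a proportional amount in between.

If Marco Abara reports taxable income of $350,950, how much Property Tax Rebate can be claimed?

Property Tax Rebate: $350,950 is at or above $306,000, so the credit is $0.

$0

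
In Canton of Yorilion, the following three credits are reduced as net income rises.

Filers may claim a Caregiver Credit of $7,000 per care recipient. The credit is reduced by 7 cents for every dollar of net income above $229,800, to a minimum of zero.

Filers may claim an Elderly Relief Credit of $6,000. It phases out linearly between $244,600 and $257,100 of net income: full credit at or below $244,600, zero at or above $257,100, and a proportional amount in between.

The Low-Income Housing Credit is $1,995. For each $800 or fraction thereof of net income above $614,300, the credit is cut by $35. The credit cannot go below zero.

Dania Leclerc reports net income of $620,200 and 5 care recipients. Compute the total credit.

Caregiver Credit: base = 5 × $7,000 = $35,000. 7% of the $390,400 excess over $229,800 is $27,328; credit = $35,000 − $27,328 = $7,672.
Elderly Relief Credit: $620,200 is at or above $257,100, so the credit is $0.
Low-Income Housing Credit: income exceeds $614,300 by $5,900, which is 8 full-or-partial $800 increments; reduction = 8 × $35 = $280, leaving $1,715.
Total: $7,672 + $0 + $1,715 = $9,387.

$9,387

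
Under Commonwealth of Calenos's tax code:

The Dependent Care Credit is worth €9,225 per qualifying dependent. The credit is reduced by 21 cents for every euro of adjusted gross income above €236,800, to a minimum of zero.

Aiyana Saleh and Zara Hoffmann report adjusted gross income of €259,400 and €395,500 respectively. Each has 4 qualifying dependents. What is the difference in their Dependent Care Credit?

Aiyana (€259,400): Dependent Care Credit: base = 4 × €9,225 = €36,900. 21% of the €22,600 excess over €236,800 is €4,746; credit = €36,900 − €4,746 = €32,154.
Zara (€395,500): Dependent Care Credit: base = 4 × €9,225 = €36,900. 21% of the €158,700 excess over €236,800 is €33,327; credit = €36,900 − €33,327 = €3,573.
Difference: |€32,154 − €3,573| = €28,581.

€28,581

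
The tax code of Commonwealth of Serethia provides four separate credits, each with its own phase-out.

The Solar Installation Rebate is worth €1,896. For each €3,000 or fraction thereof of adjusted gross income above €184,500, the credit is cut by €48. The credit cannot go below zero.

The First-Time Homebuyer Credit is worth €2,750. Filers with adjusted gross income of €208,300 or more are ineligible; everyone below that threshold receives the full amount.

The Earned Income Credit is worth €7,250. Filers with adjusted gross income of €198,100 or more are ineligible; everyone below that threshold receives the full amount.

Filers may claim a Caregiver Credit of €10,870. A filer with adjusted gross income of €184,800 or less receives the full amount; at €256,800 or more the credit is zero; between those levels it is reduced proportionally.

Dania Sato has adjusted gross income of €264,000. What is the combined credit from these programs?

€600

Solar Installation Rebate: income exceeds €184,500 by €79,500, which is 27 full-or-partial €3,000 increments; reduction = 27 × €48 = €1,296, leaving €600.
First-Time Homebuyer Credit: €264,000 meets or exceeds the €208,300 cutoff, so the credit is €0.
Earned Income Credit: €264,000 meets or exceeds the €198,100 cutoff, so the credit is €0.
Caregiver Credit: €264,000 is at or above €256,800, so the credit is €0.
Total: €600 + €0 + €0 + €0 = €600.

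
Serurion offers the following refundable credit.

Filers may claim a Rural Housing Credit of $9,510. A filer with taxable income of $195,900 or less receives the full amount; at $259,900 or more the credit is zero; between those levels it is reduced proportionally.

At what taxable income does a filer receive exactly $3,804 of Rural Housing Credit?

$3,804 is 3,804/9,510 of the full $9,510, so 5,706/9,510 of the $64,000 range has been used: income = $195,900 + $64,000 × 5,706/9,510 = $234,300.

$234,300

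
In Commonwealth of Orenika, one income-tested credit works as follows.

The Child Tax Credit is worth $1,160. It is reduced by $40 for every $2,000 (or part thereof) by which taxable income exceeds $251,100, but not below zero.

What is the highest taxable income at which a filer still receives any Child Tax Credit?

$307,100

After 28 increments the reduction is 28 × $40 = $1,120, leaving $40; one more increment wipes it out. Increment 28 ends at excess 28 × $2,000 = $56,000, so the highest qualifying income is $251,100 + $56,000 = $307,100.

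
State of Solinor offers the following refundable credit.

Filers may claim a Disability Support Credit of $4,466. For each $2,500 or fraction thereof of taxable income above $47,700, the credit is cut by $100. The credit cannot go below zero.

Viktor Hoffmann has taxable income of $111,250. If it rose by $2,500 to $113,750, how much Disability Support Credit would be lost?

At $111,250 — income exceeds $47,700 by $63,550, which is 26 full-or-partial $2,500 increments; reduction = 26 × $100 = $2,600, leaving $1,866.
At $113,750 — income exceeds $47,700 by $66,050, which is 27 full-or-partial $2,500 increments; reduction = 27 × $100 = $2,700, leaving $1,766.
Lost: $1,866 − $1,766 = $100.

$100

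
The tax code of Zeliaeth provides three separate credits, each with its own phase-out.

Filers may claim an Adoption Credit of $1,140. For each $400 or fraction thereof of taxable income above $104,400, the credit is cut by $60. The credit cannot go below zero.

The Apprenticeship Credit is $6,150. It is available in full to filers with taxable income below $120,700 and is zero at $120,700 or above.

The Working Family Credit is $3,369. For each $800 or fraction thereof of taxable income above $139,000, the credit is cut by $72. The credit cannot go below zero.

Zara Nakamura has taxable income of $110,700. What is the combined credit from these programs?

Adoption Credit: income exceeds $104,400 by $6,300, which is 16 full-or-partial $400 increments; reduction = 16 × $60 = $960, leaving $180.
Apprenticeship Credit: $110,700 is below the $120,700 cutoff, so the full $6,150 applies.
Working Family Credit: $110,700 is at or below the $139,000 threshold, so the full $3,369 applies.
Total: $180 + $6,150 + $3,369 = $9,699.

$9,699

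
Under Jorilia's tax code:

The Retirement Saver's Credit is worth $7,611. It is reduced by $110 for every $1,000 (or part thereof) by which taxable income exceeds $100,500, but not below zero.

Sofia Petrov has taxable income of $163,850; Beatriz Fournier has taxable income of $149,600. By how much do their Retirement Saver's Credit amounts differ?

Sofia ($163,850): Retirement Saver's Credit: income exceeds $100,500 by $63,350, which is 64 full-or-partial $1,000 increments; reduction = 64 × $110 = $7,040, leaving $571.
Beatriz ($149,600): Retirement Saver's Credit: income exceeds $100,500 by $49,100, which is 50 full-or-partial $1,000 increments; reduction = 50 × $110 = $5,500, leaving $2,111.
Difference: |$571 − $2,111| = $1,540.

$1,540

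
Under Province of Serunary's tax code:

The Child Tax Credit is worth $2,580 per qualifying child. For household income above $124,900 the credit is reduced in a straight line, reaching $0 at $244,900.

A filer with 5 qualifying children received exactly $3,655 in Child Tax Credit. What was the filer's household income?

Full credit = 5 × $2,580 = $12,900.
$3,655 is 3,655/12,900 of the full $12,900, so 9,245/12,900 of the $120,000 range has been used: income = $124,900 + $120,000 × 9,245/12,900 = $210,900.

$210,900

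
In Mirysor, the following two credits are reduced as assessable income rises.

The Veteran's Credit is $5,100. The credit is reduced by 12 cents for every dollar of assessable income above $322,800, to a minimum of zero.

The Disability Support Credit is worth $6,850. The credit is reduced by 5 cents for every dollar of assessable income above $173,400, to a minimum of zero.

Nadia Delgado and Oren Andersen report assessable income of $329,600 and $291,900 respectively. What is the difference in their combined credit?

Nadia ($329,600): Veteran's Credit: 12% of the $6,800 excess over $322,800 is $816; credit = $5,100 − $816 = $4,284. Disability Support Credit: 5% of the $156,200 excess over $173,400 is $7,810 ≥ base, so the credit is $0. total $4,284 + $0 = $4,284
Oren ($291,900): Veteran's Credit: $291,900 is at or below the $322,800 threshold, so the full $5,100 applies. Disability Support Credit: 5% of the $118,500 excess over $173,400 is $5,925; credit = $6,850 − $5,925 = $925. total $5,100 + $925 = $6,025
Difference: |$4,284 − $6,025| = $1,741.

$1,741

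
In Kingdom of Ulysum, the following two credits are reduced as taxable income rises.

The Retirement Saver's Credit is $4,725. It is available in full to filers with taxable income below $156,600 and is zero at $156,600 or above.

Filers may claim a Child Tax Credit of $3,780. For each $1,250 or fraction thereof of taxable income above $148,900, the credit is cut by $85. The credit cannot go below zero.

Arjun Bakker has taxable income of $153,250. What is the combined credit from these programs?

Retirement Saver's Credit: $153,250 is below the $156,600 cutoff, so the full $4,725 applies.
Child Tax Credit: income exceeds $148,900 by $4,350, which is 4 full-or-partial $1,250 increments; reduction = 4 × $85 = $340, leaving $3,440.
Total: $4,725 + $3,440 = $8,165.

$8,165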